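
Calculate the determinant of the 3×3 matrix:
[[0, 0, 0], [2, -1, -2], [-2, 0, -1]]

Expansion along first row:
det = 0·det([[-1,-2],[0,-1]]) - 0·det([[2,-2],[-2,-1]]) + 0·det([[2,-1],[-2,0]])
    = 0·(-1·-1 - -2·0) - 0·(2·-1 - -2·-2) + 0·(2·0 - -1·-2)
    = 0·1 - 0·-6 + 0·-2
    = 0 + 0 + 0 = 0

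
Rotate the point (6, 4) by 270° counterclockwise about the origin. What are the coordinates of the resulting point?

Rotation matrix for 270°: [[cos 270°, -sin 270°], [sin 270°, cos 270°]] = [[0, 1], [-1, 0]]
[[0, 1], [-1, 0]] × [6, 4]ᵀ = [4, -6]ᵀ
Result: (4, -6)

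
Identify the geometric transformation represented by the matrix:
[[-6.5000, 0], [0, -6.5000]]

This matrix represents: uniform scaling by factor -6.5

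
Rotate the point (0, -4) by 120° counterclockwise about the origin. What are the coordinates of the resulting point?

Rotation matrix for 120°: [[cos 120°, -sin 120°], [sin 120°, cos 120°]] ≈ [[-0.500000, -0.866025], [0.866025, -0.500000]]
[[-0.500000, -0.866025], [0.866025, -0.500000]] × [0, -4]ᵀ ≈ [3.4641, 2]ᵀ
Result: (3.4641, 2)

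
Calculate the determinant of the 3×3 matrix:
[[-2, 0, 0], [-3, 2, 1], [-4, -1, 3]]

Expansion along first row:
det = -2·det([[2,1],[-1,3]]) - 0·det([[-3,1],[-4,3]]) + 0·det([[-3,2],[-4,-1]])
    = -2·(2·3 - 1·-1) - 0·(-3·3 - 1·-4) + 0·(-3·-1 - 2·-4)
    = -2·7 - 0·-5 + 0·11
    = -14 + 0 + 0 = -14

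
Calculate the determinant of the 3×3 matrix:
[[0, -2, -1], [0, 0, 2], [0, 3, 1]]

Expansion along first row:
det = 0·det([[0,2],[3,1]]) - -2·det([[0,2],[0,1]]) + -1·det([[0,0],[0,3]])
    = 0·(0·1 - 2·3) - -2·(0·1 - 2·0) + -1·(0·3 - 0·0)
    = 0·-6 - -2·0 + -1·0
    = 0 + 0 + 0 = 0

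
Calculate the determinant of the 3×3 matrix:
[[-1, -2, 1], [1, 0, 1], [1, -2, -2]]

Expansion along first row:
det = -1·det([[0,1],[-2,-2]]) - -2·det([[1,1],[1,-2]]) + 1·det([[1,0],[1,-2]])
    = -1·(0·-2 - 1·-2) - -2·(1·-2 - 1·1) + 1·(1·-2 - 0·1)
    = -1·2 - -2·-3 + 1·-2
    = -2 + -6 + -2 = -10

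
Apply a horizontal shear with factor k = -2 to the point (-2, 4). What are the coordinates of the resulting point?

Shear matrix for horizontal shear with factor k = -2:
[[1, -2], [0, 1]]
Result: (-2, 4) → (-10, 4)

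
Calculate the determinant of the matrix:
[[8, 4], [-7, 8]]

For a 2×2 matrix [[a, b], [c, d]], det = ad - bc
det = (8)(8) - (4)(-7) = 64 - -28 = 92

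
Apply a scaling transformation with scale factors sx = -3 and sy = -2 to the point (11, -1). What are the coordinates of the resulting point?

Scaling matrix:
[[-3, 0], [0, -2]]
Result: (11 × -3, -1 × -2) = (-33, 2)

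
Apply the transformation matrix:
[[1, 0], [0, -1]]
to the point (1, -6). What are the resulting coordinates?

Matrix multiplication:
[[1, 0], [0, -1]] × [1, -6]ᵀ
= [(1)(1) + (0)(-6), (0)(1) + (-1)(-6)]ᵀ
= [1, 6]ᵀ
Result: (1, 6)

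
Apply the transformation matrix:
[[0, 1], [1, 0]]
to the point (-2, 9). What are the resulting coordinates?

Matrix multiplication:
[[0, 1], [1, 0]] × [-2, 9]ᵀ
= [(0)(-2) + (1)(9), (1)(-2) + (0)(9)]ᵀ
= [9, -2]ᵀ
Result: (9, -2)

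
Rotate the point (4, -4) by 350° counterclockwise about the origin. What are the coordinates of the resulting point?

Rotation matrix for 350°: [[cos 350°, -sin 350°], [sin 350°, cos 350°]] ≈ [[0.984808, 0.173648], [-0.173648, 0.984808]]
[[0.984808, 0.173648], [-0.173648, 0.984808]] × [4, -4]ᵀ ≈ [3.2446, -4.6338]ᵀ
Result: (3.2446, -4.6338)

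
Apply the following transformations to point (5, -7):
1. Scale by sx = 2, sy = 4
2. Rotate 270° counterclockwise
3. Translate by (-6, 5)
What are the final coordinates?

Step 1: Scale → (10, -28)
Step 2: Rotate 270° → (-28, -10)
Step 3: Translate → (-34, -5)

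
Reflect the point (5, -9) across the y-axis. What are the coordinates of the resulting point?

Reflection across y-axis: (5, -9) → (-5, -9)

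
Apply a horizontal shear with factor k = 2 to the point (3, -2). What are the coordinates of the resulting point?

Shear matrix for horizontal shear with factor k = 2:
[[1, 2], [0, 1]]
Result: (3, -2) → (-1, -2)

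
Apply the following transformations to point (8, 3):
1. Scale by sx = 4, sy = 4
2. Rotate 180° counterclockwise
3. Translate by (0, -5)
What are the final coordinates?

Step 1: Scale → (32, 12)
Step 2: Rotate 180° → (-32, -12)
Step 3: Translate → (-32, -17)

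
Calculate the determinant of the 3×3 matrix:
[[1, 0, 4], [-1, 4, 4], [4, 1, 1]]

Expansion along first row:
det = 1·det([[4,4],[1,1]]) - 0·det([[-1,4],[4,1]]) + 4·det([[-1,4],[4,1]])
    = 1·(4·1 - 4·1) - 0·(-1·1 - 4·4) + 4·(-1·1 - 4·4)
    = 1·0 - 0·-17 + 4·-17
    = 0 + 0 + -68 = -68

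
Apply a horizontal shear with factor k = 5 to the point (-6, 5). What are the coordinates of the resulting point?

Shear matrix for horizontal shear with factor k = 5:
[[1, 5], [0, 1]]
Result: (-6, 5) → (19, 5)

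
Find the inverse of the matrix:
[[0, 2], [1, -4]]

For [[a,b],[c,d]], inverse = (1/det)·[[d,-b],[-c,a]]
det = (0)(-4) - (2)(1) = 0 - 2 = -2
Inverse = (1/-2)·[[-4, -2], [-1, 0]]
= [[2, 1], [1/2, 0]]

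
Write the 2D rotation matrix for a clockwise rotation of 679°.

Rotation matrix formula: [[cos θ, -sin θ], [sin θ, cos θ]]
A clockwise rotation by 679° is equivalent to a counterclockwise rotation by -679°.
For θ = -679°:
cos(-679°) = 0.7547
sin(-679°) = 0.6561
Result: [[0.7547, -0.6561], [0.6561, 0.7547]]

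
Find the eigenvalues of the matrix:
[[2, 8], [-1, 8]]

Characteristic equation: det(A - λI) = 0
λ² - (trace)λ + (det) = 0
trace = 2 + 8 = 10, det = (2)(8) - (8)(-1) = 24
λ² - (10)λ + (24) = 0
λ = (10 ± √((10)² - 4·(24))) / 2 = (10 ± √4) / 2
Solving: λ = 4, 6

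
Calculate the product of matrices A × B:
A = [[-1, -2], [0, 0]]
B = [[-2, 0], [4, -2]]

Matrix multiplication:
C[0][0] = -1×-2 + -2×4 = -6
C[0][1] = -1×0 + -2×-2 = 4
C[1][0] = 0×-2 + 0×4 = 0
C[1][1] = 0×0 + 0×-2 = 0
Result: [[-6, 4], [0, 0]]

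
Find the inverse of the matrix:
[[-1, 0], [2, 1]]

For [[a,b],[c,d]], inverse = (1/det)·[[d,-b],[-c,a]]
det = (-1)(1) - (0)(2) = -1 - 0 = -1
Inverse = (1/-1)·[[1, 0], [-2, -1]]
= [[-1, 0], [2, 1]]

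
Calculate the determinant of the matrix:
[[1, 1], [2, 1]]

For a 2×2 matrix [[a, b], [c, d]], det = ad - bc
det = (1)(1) - (1)(2) = 1 - 2 = -1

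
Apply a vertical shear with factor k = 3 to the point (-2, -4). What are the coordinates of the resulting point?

Shear matrix for vertical shear with factor k = 3:
[[1, 0], [3, 1]]
Result: (-2, -4) → (-2, -10)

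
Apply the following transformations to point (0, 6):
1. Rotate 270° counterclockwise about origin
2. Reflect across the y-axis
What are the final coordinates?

Step 1: Rotate 270° → (6, 0)
Step 2: Reflect across y-axis → (-6, 0)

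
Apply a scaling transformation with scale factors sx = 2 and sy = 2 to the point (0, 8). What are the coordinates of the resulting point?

Scaling matrix:
[[2, 0], [0, 2]]
Result: (0 × 2, 8 × 2) = (0, 16)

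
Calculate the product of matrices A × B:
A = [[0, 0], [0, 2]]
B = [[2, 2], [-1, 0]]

Matrix multiplication:
C[0][0] = 0×2 + 0×-1 = 0
C[0][1] = 0×2 + 0×0 = 0
C[1][0] = 0×2 + 2×-1 = -2
C[1][1] = 0×2 + 2×0 = 0
Result: [[0, 0], [-2, 0]]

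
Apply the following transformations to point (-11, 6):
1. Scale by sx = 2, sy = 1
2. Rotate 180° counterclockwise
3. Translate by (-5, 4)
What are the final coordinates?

Step 1: Scale → (-22, 6)
Step 2: Rotate 180° → (22, -6)
Step 3: Translate → (17, -2)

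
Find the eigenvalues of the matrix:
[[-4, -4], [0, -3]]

Characteristic equation: det(A - λI) = 0
λ² - (trace)λ + (det) = 0
trace = -4 + -3 = -7, det = (-4)(-3) - (-4)(0) = 12
λ² - (-7)λ + (12) = 0
λ = (-7 ± √((-7)² - 4·(12))) / 2 = (-7 ± √1) / 2
Solving: λ = -4, -3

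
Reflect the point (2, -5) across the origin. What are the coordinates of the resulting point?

Reflection across origin: (2, -5) → (-2, 5)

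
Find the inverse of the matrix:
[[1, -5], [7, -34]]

For [[a,b],[c,d]], inverse = (1/det)·[[d,-b],[-c,a]]
det = (1)(-34) - (-5)(7) = -34 - -35 = 1
Inverse = [[-34, 5], [-7, 1]]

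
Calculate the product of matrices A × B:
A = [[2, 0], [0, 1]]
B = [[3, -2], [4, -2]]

Matrix multiplication:
C[0][0] = 2×3 + 0×4 = 6
C[0][1] = 2×-2 + 0×-2 = -4
C[1][0] = 0×3 + 1×4 = 4
C[1][1] = 0×-2 + 1×-2 = -2
Result: [[6, -4], [4, -2]]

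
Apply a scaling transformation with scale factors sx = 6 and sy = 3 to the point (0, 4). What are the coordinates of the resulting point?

Scaling matrix:
[[6, 0], [0, 3]]
Result: (0 × 6, 4 × 3) = (0, 12)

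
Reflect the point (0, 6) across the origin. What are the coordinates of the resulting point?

Reflection across origin: (0, 6) → (0, -6)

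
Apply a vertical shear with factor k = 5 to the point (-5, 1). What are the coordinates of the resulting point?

Shear matrix for vertical shear with factor k = 5:
[[1, 0], [5, 1]]
Result: (-5, 1) → (-5, -24)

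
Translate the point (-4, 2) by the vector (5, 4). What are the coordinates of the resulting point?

Translation by (5, 4) (homogeneous matrix [[1, 0, 5], [0, 1, 4], [0, 0, 1]]):
x' = -4 + 5 = 1
y' = 2 + 4 = 6
Result: (1, 6)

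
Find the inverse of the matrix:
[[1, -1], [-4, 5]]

For [[a,b],[c,d]], inverse = (1/det)·[[d,-b],[-c,a]]
det = (1)(5) - (-1)(-4) = 5 - 4 = 1
Inverse = [[5, 1], [4, 1]]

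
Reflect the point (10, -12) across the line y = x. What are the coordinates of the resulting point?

Reflection across line y = x: (10, -12) → (-12, 10)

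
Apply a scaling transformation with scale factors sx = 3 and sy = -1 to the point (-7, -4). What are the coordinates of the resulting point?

Scaling matrix:
[[3, 0], [0, -1]]
Result: (-7 × 3, -4 × -1) = (-21, 4)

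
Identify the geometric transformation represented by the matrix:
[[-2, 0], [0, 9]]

This matrix represents: non-uniform scaling by sx = -2, sy = 9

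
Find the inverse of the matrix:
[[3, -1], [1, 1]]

For [[a,b],[c,d]], inverse = (1/det)·[[d,-b],[-c,a]]
det = (3)(1) - (-1)(1) = 3 - -1 = 4
Inverse = (1/4)·[[1, 1], [-1, 3]]
= [[1/4, 1/4], [-1/4, 3/4]]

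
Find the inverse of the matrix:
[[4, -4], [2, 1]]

For [[a,b],[c,d]], inverse = (1/det)·[[d,-b],[-c,a]]
det = (4)(1) - (-4)(2) = 4 - -8 = 12
Inverse = (1/12)·[[1, 4], [-2, 4]]
= [[1/12, 1/3], [-1/6, 1/3]]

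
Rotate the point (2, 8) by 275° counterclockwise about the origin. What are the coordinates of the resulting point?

Rotation matrix for 275°: [[cos 275°, -sin 275°], [sin 275°, cos 275°]] ≈ [[0.087156, 0.996195], [-0.996195, 0.087156]]
[[0.087156, 0.996195], [-0.996195, 0.087156]] × [2, 8]ᵀ ≈ [8.1439, -1.2951]ᵀ
Result: (8.1439, -1.2951)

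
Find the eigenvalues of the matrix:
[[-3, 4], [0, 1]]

Characteristic equation: det(A - λI) = 0
λ² - (trace)λ + (det) = 0
trace = -3 + 1 = -2, det = (-3)(1) - (4)(0) = -3
λ² - (-2)λ + (-3) = 0
λ = (-2 ± √((-2)² - 4·(-3))) / 2 = (-2 ± √16) / 2
Solving: λ = -3, 1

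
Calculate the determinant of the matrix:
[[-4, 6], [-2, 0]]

For a 2×2 matrix [[a, b], [c, d]], det = ad - bc
det = (-4)(0) - (6)(-2) = 0 - -12 = 12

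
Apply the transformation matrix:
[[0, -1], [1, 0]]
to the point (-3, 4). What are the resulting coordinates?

Matrix multiplication:
[[0, -1], [1, 0]] × [-3, 4]ᵀ
= [(0)(-3) + (-1)(4), (1)(-3) + (0)(4)]ᵀ
= [-4, -3]ᵀ
Result: (-4, -3)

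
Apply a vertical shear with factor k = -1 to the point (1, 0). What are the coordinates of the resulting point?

Shear matrix for vertical shear with factor k = -1:
[[1, 0], [-1, 1]]
Result: (1, 0) → (1, -1)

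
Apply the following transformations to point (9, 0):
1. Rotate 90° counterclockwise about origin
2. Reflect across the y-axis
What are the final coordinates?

Step 1: Rotate 90° → (0, 9)
Step 2: Reflect across y-axis → (0, 9)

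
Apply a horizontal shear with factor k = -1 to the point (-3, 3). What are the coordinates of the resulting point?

Shear matrix for horizontal shear with factor k = -1:
[[1, -1], [0, 1]]
Result: (-3, 3) → (-6, 3)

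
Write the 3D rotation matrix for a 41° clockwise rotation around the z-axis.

Rotation matrix for clockwise 41° around z-axis:
A clockwise rotation by 41° is a counterclockwise rotation by -41°.
cos(-41°) = 0.7547, sin(-41°) = -0.6561
Result: [[0.7547, 0.6561, 0], [-0.6561, 0.7547, 0], [0, 0, 1]]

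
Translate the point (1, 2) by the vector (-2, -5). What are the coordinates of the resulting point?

Translation by (-2, -5) (homogeneous matrix [[1, 0, -2], [0, 1, -5], [0, 0, 1]]):
x' = 1 + -2 = -1
y' = 2 + -5 = -3
Result: (-1, -3)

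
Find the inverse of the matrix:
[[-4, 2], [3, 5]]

For [[a,b],[c,d]], inverse = (1/det)·[[d,-b],[-c,a]]
det = (-4)(5) - (2)(3) = -20 - 6 = -26
Inverse = (1/-26)·[[5, -2], [-3, -4]]
= [[-5/26, 1/13], [3/26, 2/13]]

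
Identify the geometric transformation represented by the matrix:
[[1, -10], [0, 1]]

This matrix represents: horizontal shear with factor -10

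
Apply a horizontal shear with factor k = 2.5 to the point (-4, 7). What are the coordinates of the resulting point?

Shear matrix for horizontal shear with factor k = 2.5:
[[1, 2.50], [0, 1]]
Result: (-4, 7) → (13.5, 7)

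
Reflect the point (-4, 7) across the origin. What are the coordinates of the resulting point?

Reflection across origin: (-4, 7) → (4, -7)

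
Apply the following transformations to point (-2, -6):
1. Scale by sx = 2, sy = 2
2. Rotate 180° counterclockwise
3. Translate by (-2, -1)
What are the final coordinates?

Step 1: Scale → (-4, -12)
Step 2: Rotate 180° → (4, 12)
Step 3: Translate → (2, 11)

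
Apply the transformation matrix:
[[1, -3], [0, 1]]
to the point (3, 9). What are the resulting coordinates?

Matrix multiplication:
[[1, -3], [0, 1]] × [3, 9]ᵀ
= [(1)(3) + (-3)(9), (0)(3) + (1)(9)]ᵀ
= [-24, 9]ᵀ
Result: (-24, 9)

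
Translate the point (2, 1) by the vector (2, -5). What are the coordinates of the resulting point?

Translation by (2, -5) (homogeneous matrix [[1, 0, 2], [0, 1, -5], [0, 0, 1]]):
x' = 2 + 2 = 4
y' = 1 + -5 = -4
Result: (4, -4)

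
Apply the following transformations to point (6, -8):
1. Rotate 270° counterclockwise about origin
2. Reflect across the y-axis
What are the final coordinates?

Step 1: Rotate 270° → (-8, -6)
Step 2: Reflect across y-axis → (8, -6)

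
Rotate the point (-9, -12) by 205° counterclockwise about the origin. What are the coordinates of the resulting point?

Rotation matrix for 205°: [[cos 205°, -sin 205°], [sin 205°, cos 205°]] ≈ [[-0.906308, 0.422618], [-0.422618, -0.906308]]
[[-0.906308, 0.422618], [-0.422618, -0.906308]] × [-9, -12]ᵀ ≈ [3.0854, 14.6793]ᵀ
Result: (3.0854, 14.6793)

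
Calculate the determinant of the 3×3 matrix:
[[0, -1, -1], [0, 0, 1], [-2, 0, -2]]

Expansion along first row:
det = 0·det([[0,1],[0,-2]]) - -1·det([[0,1],[-2,-2]]) + -1·det([[0,0],[-2,0]])
    = 0·(0·-2 - 1·0) - -1·(0·-2 - 1·-2) + -1·(0·0 - 0·-2)
    = 0·0 - -1·2 + -1·0
    = 0 + 2 + 0 = 2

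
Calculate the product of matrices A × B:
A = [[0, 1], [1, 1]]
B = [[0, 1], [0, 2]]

Matrix multiplication:
C[0][0] = 0×0 + 1×0 = 0
C[0][1] = 0×1 + 1×2 = 2
C[1][0] = 1×0 + 1×0 = 0
C[1][1] = 1×1 + 1×2 = 3
Result: [[0, 2], [0, 3]]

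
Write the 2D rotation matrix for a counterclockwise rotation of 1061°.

Rotation matrix formula: [[cos θ, -sin θ], [sin θ, cos θ]]
For θ = 1061°:
cos(1061°) = 0.9455
sin(1061°) = -0.3256
Result: [[0.9455, 0.3256], [-0.3256, 0.9455]]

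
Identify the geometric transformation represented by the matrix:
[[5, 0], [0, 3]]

This matrix represents: non-uniform scaling by sx = 5, sy = 3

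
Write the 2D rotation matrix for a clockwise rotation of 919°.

Rotation matrix formula: [[cos θ, -sin θ], [sin θ, cos θ]]
A clockwise rotation by 919° is equivalent to a counterclockwise rotation by -919°.
For θ = -919°:
cos(-919°) = -0.9455
sin(-919°) = 0.3256
Result: [[-0.9455, -0.3256], [0.3256, -0.9455]]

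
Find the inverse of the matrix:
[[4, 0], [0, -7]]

For [[a,b],[c,d]], inverse = (1/det)·[[d,-b],[-c,a]]
det = (4)(-7) - (0)(0) = -28 - 0 = -28
Inverse = (1/-28)·[[-7, 0], [0, 4]]
= [[1/4, 0], [0, -1/7]]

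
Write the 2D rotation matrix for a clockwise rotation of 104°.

Rotation matrix formula: [[cos θ, -sin θ], [sin θ, cos θ]]
A clockwise rotation by 104° is equivalent to a counterclockwise rotation by -104°.
For θ = -104°:
cos(-104°) = -0.2419
sin(-104°) = -0.9703
Result: [[-0.2419, 0.9703], [-0.9703, -0.2419]]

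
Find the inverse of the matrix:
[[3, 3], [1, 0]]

For [[a,b],[c,d]], inverse = (1/det)·[[d,-b],[-c,a]]
det = (3)(0) - (3)(1) = 0 - 3 = -3
Inverse = (1/-3)·[[0, -3], [-1, 3]]
= [[0, 1], [1/3, -1]]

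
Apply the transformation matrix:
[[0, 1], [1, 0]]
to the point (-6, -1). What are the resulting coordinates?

Matrix multiplication:
[[0, 1], [1, 0]] × [-6, -1]ᵀ
= [(0)(-6) + (1)(-1), (1)(-6) + (0)(-1)]ᵀ
= [-1, -6]ᵀ
Result: (-1, -6)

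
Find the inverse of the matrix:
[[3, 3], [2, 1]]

For [[a,b],[c,d]], inverse = (1/det)·[[d,-b],[-c,a]]
det = (3)(1) - (3)(2) = 3 - 6 = -3
Inverse = (1/-3)·[[1, -3], [-2, 3]]
= [[-1/3, 1], [2/3, -1]]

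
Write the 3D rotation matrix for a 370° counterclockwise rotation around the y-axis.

Rotation matrix for counterclockwise 370° around y-axis:
cos(370°) = 0.9848, sin(370°) = 0.1736
Result: [[0.9848, 0, 0.1736], [0, 1, 0], [-0.1736, 0, 0.9848]]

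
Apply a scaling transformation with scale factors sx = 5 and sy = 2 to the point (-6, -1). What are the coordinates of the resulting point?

Scaling matrix:
[[5, 0], [0, 2]]
Result: (-6 × 5, -1 × 2) = (-30, -2)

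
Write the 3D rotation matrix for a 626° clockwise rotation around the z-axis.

Rotation matrix for clockwise 626° around z-axis:
A clockwise rotation by 626° is a counterclockwise rotation by -626°.
cos(-626°) = -0.0698, sin(-626°) = 0.9976
Result: [[-0.0698, -0.9976, 0], [0.9976, -0.0698, 0], [0, 0, 1]]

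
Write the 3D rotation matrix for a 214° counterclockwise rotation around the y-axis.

Rotation matrix for counterclockwise 214° around y-axis:
cos(214°) = -0.8290, sin(214°) = -0.5592
Result: [[-0.8290, 0, -0.5592], [0, 1, 0], [0.5592, 0, -0.8290]]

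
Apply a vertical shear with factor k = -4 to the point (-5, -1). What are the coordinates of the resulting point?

Shear matrix for vertical shear with factor k = -4:
[[1, 0], [-4, 1]]
Result: (-5, -1) → (-5, 19)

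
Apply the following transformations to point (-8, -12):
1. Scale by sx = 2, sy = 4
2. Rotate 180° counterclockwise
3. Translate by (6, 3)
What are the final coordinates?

Step 1: Scale → (-16, -48)
Step 2: Rotate 180° → (16, 48)
Step 3: Translate → (22, 51)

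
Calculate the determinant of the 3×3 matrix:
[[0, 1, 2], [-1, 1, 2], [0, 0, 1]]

Expansion along first row:
det = 0·det([[1,2],[0,1]]) - 1·det([[-1,2],[0,1]]) + 2·det([[-1,1],[0,0]])
    = 0·(1·1 - 2·0) - 1·(-1·1 - 2·0) + 2·(-1·0 - 1·0)
    = 0·1 - 1·-1 + 2·0
    = 0 + 1 + 0 = 1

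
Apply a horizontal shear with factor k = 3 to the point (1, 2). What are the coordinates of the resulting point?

Shear matrix for horizontal shear with factor k = 3:
[[1, 3], [0, 1]]
Result: (1, 2) → (7, 2)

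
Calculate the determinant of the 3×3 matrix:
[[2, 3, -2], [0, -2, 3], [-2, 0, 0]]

Expansion along first row:
det = 2·det([[-2,3],[0,0]]) - 3·det([[0,3],[-2,0]]) + -2·det([[0,-2],[-2,0]])
    = 2·(-2·0 - 3·0) - 3·(0·0 - 3·-2) + -2·(0·0 - -2·-2)
    = 2·0 - 3·6 + -2·-4
    = 0 + -18 + 8 = -10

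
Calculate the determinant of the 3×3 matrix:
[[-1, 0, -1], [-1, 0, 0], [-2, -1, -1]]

Expansion along first row:
det = -1·det([[0,0],[-1,-1]]) - 0·det([[-1,0],[-2,-1]]) + -1·det([[-1,0],[-2,-1]])
    = -1·(0·-1 - 0·-1) - 0·(-1·-1 - 0·-2) + -1·(-1·-1 - 0·-2)
    = -1·0 - 0·1 + -1·1
    = 0 + 0 + -1 = -1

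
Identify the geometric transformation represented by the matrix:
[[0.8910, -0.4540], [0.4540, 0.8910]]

This matrix represents: rotation by 27° counterclockwise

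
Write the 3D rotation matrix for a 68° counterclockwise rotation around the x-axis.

Rotation matrix for counterclockwise 68° around x-axis:
cos(68°) = 0.3746, sin(68°) = 0.9272
Result: [[1, 0, 0], [0, 0.3746, -0.9272], [0, 0.9272, 0.3746]]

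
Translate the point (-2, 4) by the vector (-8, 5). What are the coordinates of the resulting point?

Translation by (-8, 5) (homogeneous matrix [[1, 0, -8], [0, 1, 5], [0, 0, 1]]):
x' = -2 + -8 = -10
y' = 4 + 5 = 9
Result: (-10, 9)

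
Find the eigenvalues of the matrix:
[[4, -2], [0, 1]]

Characteristic equation: det(A - λI) = 0
λ² - (trace)λ + (det) = 0
trace = 4 + 1 = 5, det = (4)(1) - (-2)(0) = 4
λ² - (5)λ + (4) = 0
λ = (5 ± √((5)² - 4·(4))) / 2 = (5 ± √9) / 2
Solving: λ = 1, 4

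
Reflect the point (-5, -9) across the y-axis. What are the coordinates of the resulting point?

Reflection across y-axis: (-5, -9) → (5, -9)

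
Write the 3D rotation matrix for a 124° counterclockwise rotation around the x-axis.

Rotation matrix for counterclockwise 124° around x-axis:
cos(124°) = -0.5592, sin(124°) = 0.8290
Result: [[1, 0, 0], [0, -0.5592, -0.8290], [0, 0.8290, -0.5592]]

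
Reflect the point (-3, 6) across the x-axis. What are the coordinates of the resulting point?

Reflection across x-axis: (-3, 6) → (-3, -6)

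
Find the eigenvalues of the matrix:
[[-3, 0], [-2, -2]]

Characteristic equation: det(A - λI) = 0
λ² - (trace)λ + (det) = 0
trace = -3 + -2 = -5, det = (-3)(-2) - (0)(-2) = 6
λ² - (-5)λ + (6) = 0
λ = (-5 ± √((-5)² - 4·(6))) / 2 = (-5 ± √1) / 2
Solving: λ = -3, -2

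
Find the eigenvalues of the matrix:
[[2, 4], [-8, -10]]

Characteristic equation: det(A - λI) = 0
λ² - (trace)λ + (det) = 0
trace = 2 + -10 = -8, det = (2)(-10) - (4)(-8) = 12
λ² - (-8)λ + (12) = 0
λ = (-8 ± √((-8)² - 4·(12))) / 2 = (-8 ± √16) / 2
Solving: λ = -6, -2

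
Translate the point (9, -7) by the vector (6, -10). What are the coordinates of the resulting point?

Translation by (6, -10) (homogeneous matrix [[1, 0, 6], [0, 1, -10], [0, 0, 1]]):
x' = 9 + 6 = 15
y' = -7 + -10 = -17
Result: (15, -17)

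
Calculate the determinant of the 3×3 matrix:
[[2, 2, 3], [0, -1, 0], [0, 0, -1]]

Expansion along first row:
det = 2·det([[-1,0],[0,-1]]) - 2·det([[0,0],[0,-1]]) + 3·det([[0,-1],[0,0]])
    = 2·(-1·-1 - 0·0) - 2·(0·-1 - 0·0) + 3·(0·0 - -1·0)
    = 2·1 - 2·0 + 3·0
    = 2 + 0 + 0 = 2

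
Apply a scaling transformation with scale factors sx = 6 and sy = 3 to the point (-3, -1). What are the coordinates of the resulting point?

Scaling matrix:
[[6, 0], [0, 3]]
Result: (-3 × 6, -1 × 3) = (-18, -3)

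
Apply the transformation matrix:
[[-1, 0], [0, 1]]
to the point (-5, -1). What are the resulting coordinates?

Matrix multiplication:
[[-1, 0], [0, 1]] × [-5, -1]ᵀ
= [(-1)(-5) + (0)(-1), (0)(-5) + (1)(-1)]ᵀ
= [5, -1]ᵀ
Result: (5, -1)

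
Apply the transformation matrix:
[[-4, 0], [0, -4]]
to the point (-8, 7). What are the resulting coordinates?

Matrix multiplication:
[[-4, 0], [0, -4]] × [-8, 7]ᵀ
= [(-4)(-8) + (0)(7), (0)(-8) + (-4)(7)]ᵀ
= [32, -28]ᵀ
Result: (32, -28)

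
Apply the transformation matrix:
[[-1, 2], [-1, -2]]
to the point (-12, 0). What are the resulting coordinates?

Matrix multiplication:
[[-1, 2], [-1, -2]] × [-12, 0]ᵀ
= [(-1)(-12) + (2)(0), (-1)(-12) + (-2)(0)]ᵀ
= [12, 12]ᵀ
Result: (12, 12)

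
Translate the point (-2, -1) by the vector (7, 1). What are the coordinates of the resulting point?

Translation by (7, 1) (homogeneous matrix [[1, 0, 7], [0, 1, 1], [0, 0, 1]]):
x' = -2 + 7 = 5
y' = -1 + 1 = 0
Result: (5, 0)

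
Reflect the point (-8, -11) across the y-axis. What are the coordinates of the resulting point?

Reflection across y-axis: (-8, -11) → (8, -11)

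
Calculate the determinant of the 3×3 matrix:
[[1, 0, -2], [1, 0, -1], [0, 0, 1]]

Expansion along first row:
det = 1·det([[0,-1],[0,1]]) - 0·det([[1,-1],[0,1]]) + -2·det([[1,0],[0,0]])
    = 1·(0·1 - -1·0) - 0·(1·1 - -1·0) + -2·(1·0 - 0·0)
    = 1·0 - 0·1 + -2·0
    = 0 + 0 + 0 = 0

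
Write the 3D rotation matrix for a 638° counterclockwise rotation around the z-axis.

Rotation matrix for counterclockwise 638° around z-axis:
cos(638°) = 0.1392, sin(638°) = -0.9903
Result: [[0.1392, 0.9903, 0], [-0.9903, 0.1392, 0], [0, 0, 1]]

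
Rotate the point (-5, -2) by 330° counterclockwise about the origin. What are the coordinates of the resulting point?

Rotation matrix for 330°: [[cos 330°, -sin 330°], [sin 330°, cos 330°]] ≈ [[0.866025, 0.500000], [-0.500000, 0.866025]]
[[0.866025, 0.500000], [-0.500000, 0.866025]] × [-5, -2]ᵀ ≈ [-5.3301, 0.7679]ᵀ
Result: (-5.3301, 0.7679)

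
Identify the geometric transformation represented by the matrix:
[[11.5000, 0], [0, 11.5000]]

This matrix represents: uniform scaling by factor 11.5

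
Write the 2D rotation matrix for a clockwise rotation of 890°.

Rotation matrix formula: [[cos θ, -sin θ], [sin θ, cos θ]]
A clockwise rotation by 890° is equivalent to a counterclockwise rotation by -890°.
For θ = -890°:
cos(-890°) = -0.9848
sin(-890°) = -0.1736
Result: [[-0.9848, 0.1736], [-0.1736, -0.9848]]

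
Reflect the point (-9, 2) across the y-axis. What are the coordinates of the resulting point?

Reflection across y-axis: (-9, 2) → (9, 2)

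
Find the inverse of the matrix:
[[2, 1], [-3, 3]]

For [[a,b],[c,d]], inverse = (1/det)·[[d,-b],[-c,a]]
det = (2)(3) - (1)(-3) = 6 - -3 = 9
Inverse = (1/9)·[[3, -1], [3, 2]]
= [[1/3, -1/9], [1/3, 2/9]]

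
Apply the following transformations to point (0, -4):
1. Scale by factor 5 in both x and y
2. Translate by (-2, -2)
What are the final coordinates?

Step 1: Scale (0, -4) by 5 → (0, -20)
Step 2: Translate by (-2, -2) → (-2, -22)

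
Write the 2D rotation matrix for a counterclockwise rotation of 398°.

Rotation matrix formula: [[cos θ, -sin θ], [sin θ, cos θ]]
For θ = 398°:
cos(398°) = 0.7880
sin(398°) = 0.6157
Result: [[0.7880, -0.6157], [0.6157, 0.7880]]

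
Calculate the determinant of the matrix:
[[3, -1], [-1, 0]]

For a 2×2 matrix [[a, b], [c, d]], det = ad - bc
det = (3)(0) - (-1)(-1) = 0 - 1 = -1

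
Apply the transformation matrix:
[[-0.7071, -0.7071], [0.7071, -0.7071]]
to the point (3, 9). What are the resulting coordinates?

Matrix multiplication:
[[-0.7071, -0.7071], [0.7071, -0.7071]] × [3, 9]ᵀ
= [(-0.7071)(3) + (-0.7071)(9), (0.7071)(3) + (-0.7071)(9)]ᵀ
= [-8.4852, -4.2426]ᵀ
Result: (-8.4852, -4.2426)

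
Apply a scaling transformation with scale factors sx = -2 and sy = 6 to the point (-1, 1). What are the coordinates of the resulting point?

Scaling matrix:
[[-2, 0], [0, 6]]
Result: (-1 × -2, 1 × 6) = (2, 6)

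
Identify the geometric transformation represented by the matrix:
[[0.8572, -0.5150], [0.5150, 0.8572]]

This matrix represents: rotation by 31° counterclockwise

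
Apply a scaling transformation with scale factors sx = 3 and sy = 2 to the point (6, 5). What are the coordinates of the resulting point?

Scaling matrix:
[[3, 0], [0, 2]]
Result: (6 × 3, 5 × 2) = (18, 10)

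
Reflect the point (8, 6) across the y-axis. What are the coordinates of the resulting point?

Reflection across y-axis: (8, 6) → (-8, 6)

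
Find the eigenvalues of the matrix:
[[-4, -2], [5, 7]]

Characteristic equation: det(A - λI) = 0
λ² - (trace)λ + (det) = 0
trace = -4 + 7 = 3, det = (-4)(7) - (-2)(5) = -18
λ² - (3)λ + (-18) = 0
λ = (3 ± √((3)² - 4·(-18))) / 2 = (3 ± √81) / 2
Solving: λ = -3, 6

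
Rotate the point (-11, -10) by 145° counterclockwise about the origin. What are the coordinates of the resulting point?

Rotation matrix for 145°: [[cos 145°, -sin 145°], [sin 145°, cos 145°]] ≈ [[-0.819152, -0.573576], [0.573576, -0.819152]]
[[-0.819152, -0.573576], [0.573576, -0.819152]] × [-11, -10]ᵀ ≈ [14.7464, 1.8822]ᵀ
Result: (14.7464, 1.8822)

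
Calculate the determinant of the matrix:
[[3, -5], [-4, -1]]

For a 2×2 matrix [[a, b], [c, d]], det = ad - bc
det = (3)(-1) - (-5)(-4) = -3 - 20 = -23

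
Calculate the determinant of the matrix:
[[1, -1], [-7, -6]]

For a 2×2 matrix [[a, b], [c, d]], det = ad - bc
det = (1)(-6) - (-1)(-7) = -6 - 7 = -13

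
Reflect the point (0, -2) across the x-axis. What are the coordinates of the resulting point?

Reflection across x-axis: (0, -2) → (0, 2)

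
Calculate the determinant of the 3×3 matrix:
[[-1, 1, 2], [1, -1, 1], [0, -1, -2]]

Expansion along first row:
det = -1·det([[-1,1],[-1,-2]]) - 1·det([[1,1],[0,-2]]) + 2·det([[1,-1],[0,-1]])
    = -1·(-1·-2 - 1·-1) - 1·(1·-2 - 1·0) + 2·(1·-1 - -1·0)
    = -1·3 - 1·-2 + 2·-1
    = -3 + 2 + -2 = -3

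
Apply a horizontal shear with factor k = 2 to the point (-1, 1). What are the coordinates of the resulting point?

Shear matrix for horizontal shear with factor k = 2:
[[1, 2], [0, 1]]
Result: (-1, 1) → (1, 1)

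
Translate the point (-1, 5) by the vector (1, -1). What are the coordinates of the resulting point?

Translation by (1, -1) (homogeneous matrix [[1, 0, 1], [0, 1, -1], [0, 0, 1]]):
x' = -1 + 1 = 0
y' = 5 + -1 = 4
Result: (0, 4)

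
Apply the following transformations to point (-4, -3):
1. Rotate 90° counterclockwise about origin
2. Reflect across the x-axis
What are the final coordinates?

Step 1: Rotate 90° → (3, -4)
Step 2: Reflect across x-axis → (3, 4)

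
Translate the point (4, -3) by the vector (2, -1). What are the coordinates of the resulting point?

Translation by (2, -1) (homogeneous matrix [[1, 0, 2], [0, 1, -1], [0, 0, 1]]):
x' = 4 + 2 = 6
y' = -3 + -1 = -4
Result: (6, -4)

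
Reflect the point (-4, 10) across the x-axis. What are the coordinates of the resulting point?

Reflection across x-axis: (-4, 10) → (-4, -10)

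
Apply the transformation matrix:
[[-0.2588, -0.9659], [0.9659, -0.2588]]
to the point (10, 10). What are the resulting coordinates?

Matrix multiplication:
[[-0.2588, -0.9659], [0.9659, -0.2588]] × [10, 10]ᵀ
= [(-0.2588)(10) + (-0.9659)(10), (0.9659)(10) + (-0.2588)(10)]ᵀ
= [-12.2470, 7.0710]ᵀ
Result: (-12.2470, 7.0710)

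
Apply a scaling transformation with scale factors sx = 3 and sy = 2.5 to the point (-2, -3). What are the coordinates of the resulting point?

Scaling matrix:
[[3, 0], [0, 2.50]]
Result: (-2 × 3, -3 × 2.5) = (-6, -7.5)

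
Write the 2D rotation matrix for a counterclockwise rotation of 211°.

Rotation matrix formula: [[cos θ, -sin θ], [sin θ, cos θ]]
For θ = 211°:
cos(211°) = -0.8572
sin(211°) = -0.5150
Result: [[-0.8572, 0.5150], [-0.5150, -0.8572]]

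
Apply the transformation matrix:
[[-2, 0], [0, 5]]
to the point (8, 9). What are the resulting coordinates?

Matrix multiplication:
[[-2, 0], [0, 5]] × [8, 9]ᵀ
= [(-2)(8) + (0)(9), (0)(8) + (5)(9)]ᵀ
= [-16, 45]ᵀ
Result: (-16, 45)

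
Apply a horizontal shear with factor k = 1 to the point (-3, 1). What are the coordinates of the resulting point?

Shear matrix for horizontal shear with factor k = 1:
[[1, 1], [0, 1]]
Result: (-3, 1) → (-2, 1)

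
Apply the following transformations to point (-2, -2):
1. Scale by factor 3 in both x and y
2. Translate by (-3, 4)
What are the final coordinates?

Step 1: Scale (-2, -2) by 3 → (-6, -6)
Step 2: Translate by (-3, 4) → (-9, -2)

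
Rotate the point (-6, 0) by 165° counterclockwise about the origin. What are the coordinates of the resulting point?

Rotation matrix for 165°: [[cos 165°, -sin 165°], [sin 165°, cos 165°]] ≈ [[-0.965926, -0.258819], [0.258819, -0.965926]]
[[-0.965926, -0.258819], [0.258819, -0.965926]] × [-6, 0]ᵀ ≈ [5.7956, -1.5529]ᵀ
Result: (5.7956, -1.5529)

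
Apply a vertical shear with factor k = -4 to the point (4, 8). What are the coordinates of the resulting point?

Shear matrix for vertical shear with factor k = -4:
[[1, 0], [-4, 1]]
Result: (4, 8) → (4, -8)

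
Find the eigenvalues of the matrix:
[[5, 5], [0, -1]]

Characteristic equation: det(A - λI) = 0
λ² - (trace)λ + (det) = 0
trace = 5 + -1 = 4, det = (5)(-1) - (5)(0) = -5
λ² - (4)λ + (-5) = 0
λ = (4 ± √((4)² - 4·(-5))) / 2 = (4 ± √36) / 2
Solving: λ = -1, 5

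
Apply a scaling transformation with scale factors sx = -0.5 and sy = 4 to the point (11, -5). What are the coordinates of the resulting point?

Scaling matrix:
[[-0.50, 0], [0, 4]]
Result: (11 × -0.5, -5 × 4) = (-5.5, -20)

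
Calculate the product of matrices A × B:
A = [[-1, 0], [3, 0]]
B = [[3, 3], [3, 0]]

Matrix multiplication:
C[0][0] = -1×3 + 0×3 = -3
C[0][1] = -1×3 + 0×0 = -3
C[1][0] = 3×3 + 0×3 = 9
C[1][1] = 3×3 + 0×0 = 9
Result: [[-3, -3], [9, 9]]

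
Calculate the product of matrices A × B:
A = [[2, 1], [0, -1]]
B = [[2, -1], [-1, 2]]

Matrix multiplication:
C[0][0] = 2×2 + 1×-1 = 3
C[0][1] = 2×-1 + 1×2 = 0
C[1][0] = 0×2 + -1×-1 = 1
C[1][1] = 0×-1 + -1×2 = -2
Result: [[3, 0], [1, -2]]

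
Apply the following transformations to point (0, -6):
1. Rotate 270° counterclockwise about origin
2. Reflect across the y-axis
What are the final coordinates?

Step 1: Rotate 270° → (-6, 0)
Step 2: Reflect across y-axis → (6, 0)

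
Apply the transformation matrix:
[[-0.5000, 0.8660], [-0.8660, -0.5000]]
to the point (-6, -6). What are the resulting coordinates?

Matrix multiplication:
[[-0.5000, 0.8660], [-0.8660, -0.5000]] × [-6, -6]ᵀ
= [(-0.5000)(-6) + (0.8660)(-6), (-0.8660)(-6) + (-0.5000)(-6)]ᵀ
= [-2.1960, 8.1960]ᵀ
Result: (-2.1960, 8.1960)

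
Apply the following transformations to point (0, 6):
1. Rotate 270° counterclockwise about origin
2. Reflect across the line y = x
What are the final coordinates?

Step 1: Rotate 270° → (6, 0)
Step 2: Reflect across line y = x → (0, 6)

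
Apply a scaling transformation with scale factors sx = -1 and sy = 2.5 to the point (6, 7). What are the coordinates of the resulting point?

Scaling matrix:
[[-1, 0], [0, 2.50]]
Result: (6 × -1, 7 × 2.5) = (-6, 17.5)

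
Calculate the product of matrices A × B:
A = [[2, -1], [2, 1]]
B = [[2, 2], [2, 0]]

Matrix multiplication:
C[0][0] = 2×2 + -1×2 = 2
C[0][1] = 2×2 + -1×0 = 4
C[1][0] = 2×2 + 1×2 = 6
C[1][1] = 2×2 + 1×0 = 4
Result: [[2, 4], [6, 4]]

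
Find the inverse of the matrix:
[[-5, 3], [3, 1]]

For [[a,b],[c,d]], inverse = (1/det)·[[d,-b],[-c,a]]
det = (-5)(1) - (3)(3) = -5 - 9 = -14
Inverse = (1/-14)·[[1, -3], [-3, -5]]
= [[-1/14, 3/14], [3/14, 5/14]]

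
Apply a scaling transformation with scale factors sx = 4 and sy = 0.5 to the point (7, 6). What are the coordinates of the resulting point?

Scaling matrix:
[[4, 0], [0, 0.50]]
Result: (7 × 4, 6 × 0.5) = (28, 3)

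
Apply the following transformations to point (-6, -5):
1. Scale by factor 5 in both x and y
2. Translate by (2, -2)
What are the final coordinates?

Step 1: Scale (-6, -5) by 5 → (-30, -25)
Step 2: Translate by (2, -2) → (-28, -27)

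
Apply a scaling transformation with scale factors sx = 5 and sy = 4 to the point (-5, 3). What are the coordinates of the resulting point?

Scaling matrix:
[[5, 0], [0, 4]]
Result: (-5 × 5, 3 × 4) = (-25, 12)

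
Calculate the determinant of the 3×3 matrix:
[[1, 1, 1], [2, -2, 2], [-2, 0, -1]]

Expansion along first row:
det = 1·det([[-2,2],[0,-1]]) - 1·det([[2,2],[-2,-1]]) + 1·det([[2,-2],[-2,0]])
    = 1·(-2·-1 - 2·0) - 1·(2·-1 - 2·-2) + 1·(2·0 - -2·-2)
    = 1·2 - 1·2 + 1·-4
    = 2 + -2 + -4 = -4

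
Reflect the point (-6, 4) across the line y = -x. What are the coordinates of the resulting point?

Reflection across line y = -x: (-6, 4) → (-4, 6)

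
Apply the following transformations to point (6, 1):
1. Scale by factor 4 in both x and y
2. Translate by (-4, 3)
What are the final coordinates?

Step 1: Scale (6, 1) by 4 → (24, 4)
Step 2: Translate by (-4, 3) → (20, 7)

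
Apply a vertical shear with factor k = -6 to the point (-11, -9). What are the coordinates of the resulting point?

Shear matrix for vertical shear with factor k = -6:
[[1, 0], [-6, 1]]
Result: (-11, -9) → (-11, 57)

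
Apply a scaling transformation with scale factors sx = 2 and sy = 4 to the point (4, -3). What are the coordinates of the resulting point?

Scaling matrix:
[[2, 0], [0, 4]]
Result: (4 × 2, -3 × 4) = (8, -12)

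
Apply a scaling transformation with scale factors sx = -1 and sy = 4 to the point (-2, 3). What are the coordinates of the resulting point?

Scaling matrix:
[[-1, 0], [0, 4]]
Result: (-2 × -1, 3 × 4) = (2, 12)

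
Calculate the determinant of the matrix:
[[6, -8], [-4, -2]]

For a 2×2 matrix [[a, b], [c, d]], det = ad - bc
det = (6)(-2) - (-8)(-4) = -12 - 32 = -44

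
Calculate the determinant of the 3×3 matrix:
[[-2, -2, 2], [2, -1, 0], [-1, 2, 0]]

Expansion along first row:
det = -2·det([[-1,0],[2,0]]) - -2·det([[2,0],[-1,0]]) + 2·det([[2,-1],[-1,2]])
    = -2·(-1·0 - 0·2) - -2·(2·0 - 0·-1) + 2·(2·2 - -1·-1)
    = -2·0 - -2·0 + 2·3
    = 0 + 0 + 6 = 6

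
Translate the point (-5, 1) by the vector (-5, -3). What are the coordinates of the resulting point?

Translation by (-5, -3) (homogeneous matrix [[1, 0, -5], [0, 1, -3], [0, 0, 1]]):
x' = -5 + -5 = -10
y' = 1 + -3 = -2
Result: (-10, -2)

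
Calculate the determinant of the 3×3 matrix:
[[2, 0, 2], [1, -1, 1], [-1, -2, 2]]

Expansion along first row:
det = 2·det([[-1,1],[-2,2]]) - 0·det([[1,1],[-1,2]]) + 2·det([[1,-1],[-1,-2]])
    = 2·(-1·2 - 1·-2) - 0·(1·2 - 1·-1) + 2·(1·-2 - -1·-1)
    = 2·0 - 0·3 + 2·-3
    = 0 + 0 + -6 = -6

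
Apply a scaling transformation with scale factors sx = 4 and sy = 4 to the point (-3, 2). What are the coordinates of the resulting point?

Scaling matrix:
[[4, 0], [0, 4]]
Result: (-3 × 4, 2 × 4) = (-12, 8)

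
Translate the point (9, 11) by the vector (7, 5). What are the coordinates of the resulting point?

Translation by (7, 5) (homogeneous matrix [[1, 0, 7], [0, 1, 5], [0, 0, 1]]):
x' = 9 + 7 = 16
y' = 11 + 5 = 16
Result: (16, 16)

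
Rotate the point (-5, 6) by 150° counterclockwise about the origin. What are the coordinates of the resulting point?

Rotation matrix for 150°: [[cos 150°, -sin 150°], [sin 150°, cos 150°]] ≈ [[-0.866025, -0.500000], [0.500000, -0.866025]]
[[-0.866025, -0.500000], [0.500000, -0.866025]] × [-5, 6]ᵀ ≈ [1.3301, -7.6962]ᵀ
Result: (1.3301, -7.6962)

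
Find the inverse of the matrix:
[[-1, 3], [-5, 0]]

For [[a,b],[c,d]], inverse = (1/det)·[[d,-b],[-c,a]]
det = (-1)(0) - (3)(-5) = 0 - -15 = 15
Inverse = (1/15)·[[0, -3], [5, -1]]
= [[0, -1/5], [1/3, -1/15]]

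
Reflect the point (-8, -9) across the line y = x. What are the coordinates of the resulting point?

Reflection across line y = x: (-8, -9) → (-9, -8)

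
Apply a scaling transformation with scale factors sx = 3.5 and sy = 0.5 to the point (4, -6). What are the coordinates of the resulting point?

Scaling matrix:
[[3.50, 0], [0, 0.50]]
Result: (4 × 3.5, -6 × 0.5) = (14, -3)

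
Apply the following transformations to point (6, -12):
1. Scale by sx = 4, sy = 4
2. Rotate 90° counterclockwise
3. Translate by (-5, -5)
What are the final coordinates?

Step 1: Scale → (24, -48)
Step 2: Rotate 90° → (48, 24)
Step 3: Translate → (43, 19)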